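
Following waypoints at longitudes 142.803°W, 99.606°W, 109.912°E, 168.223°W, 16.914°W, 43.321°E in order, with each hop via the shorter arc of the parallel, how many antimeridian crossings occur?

2

Leg 1: -142.803° → -99.606°, shortest Δλ = 43.197° (east) — does not cross 180°.
Leg 2: -99.606° → +109.912°, shortest Δλ = -150.482° (west) — crosses 180°.
Leg 3: +109.912° → -168.223°, shortest Δλ = 81.865° (east) — crosses 180°.
Leg 4: -168.223° → -16.914°, shortest Δλ = 151.309° (east) — does not cross 180°.
Leg 5: -16.914° → +43.321°, shortest Δλ = 60.235° (east) — does not cross 180°.
Total crossings: 2.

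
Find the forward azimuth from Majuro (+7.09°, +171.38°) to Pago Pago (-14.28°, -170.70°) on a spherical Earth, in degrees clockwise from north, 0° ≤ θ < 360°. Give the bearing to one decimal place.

Δλ = -170.70 − 171.38 = -342.08°; wrapped into (−180°, 180°]: 17.92°.
θ = atan2( sin Δλ · cos φ₂ , cos φ₁ · sin φ₂ − sin φ₁ · cos φ₂ · cos Δλ )
  = atan2(0.29818, -0.35859) = 140.255° → normalised to [0°, 360°): 140.255°.

140.3°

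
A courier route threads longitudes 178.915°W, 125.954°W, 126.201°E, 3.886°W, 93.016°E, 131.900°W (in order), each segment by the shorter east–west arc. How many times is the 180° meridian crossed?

2

Leg 1: -178.915° → -125.954°, shortest Δλ = 52.961° (east) — does not cross 180°.
Leg 2: -125.954° → +126.201°, shortest Δλ = -107.845° (west) — crosses 180°.
Leg 3: +126.201° → -3.886°, shortest Δλ = -130.087° (west) — does not cross 180°.
Leg 4: -3.886° → +93.016°, shortest Δλ = 96.902° (east) — does not cross 180°.
Leg 5: +93.016° → -131.900°, shortest Δλ = 135.084° (east) — crosses 180°.
Total crossings: 2.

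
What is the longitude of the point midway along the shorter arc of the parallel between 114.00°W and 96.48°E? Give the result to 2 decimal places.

Signed shortest Δλ from -114.00° to +96.48° is -149.52°.
Midpoint longitude = -114.00° + (-149.52°)/2 = -114.00° − 74.76° = -188.76°.
Normalise into (−180°, 180°]: +171.24°.
(The naïve average (-114.00 + +96.48)/2 = -8.76° is on the wrong side of the globe.)

171.24°E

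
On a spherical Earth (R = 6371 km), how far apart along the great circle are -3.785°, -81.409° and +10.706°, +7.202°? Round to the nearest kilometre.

Δλ = 7.202 − -81.409 = 88.611°.
Δφ = 10.706 − -3.785 = 14.491°.
a = sin²(Δφ/2) + cos φ₁ · cos φ₂ · sin²(Δλ/2) = 0.494248.
c = 2·atan2(√a, √(1−a)) = 1.55929 rad → d = 6371·c ≈ 9934.25 km.

9934 km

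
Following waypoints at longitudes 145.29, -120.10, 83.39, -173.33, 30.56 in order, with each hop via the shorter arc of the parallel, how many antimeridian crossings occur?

4

Leg 1: +145.29° → -120.10°, shortest Δλ = 94.61° (east) — crosses 180°.
Leg 2: -120.10° → +83.39°, shortest Δλ = -156.51° (west) — crosses 180°.
Leg 3: +83.39° → -173.33°, shortest Δλ = 103.28° (east) — crosses 180°.
Leg 4: -173.33° → +30.56°, shortest Δλ = -156.11° (west) — crosses 180°.
Total crossings: 4.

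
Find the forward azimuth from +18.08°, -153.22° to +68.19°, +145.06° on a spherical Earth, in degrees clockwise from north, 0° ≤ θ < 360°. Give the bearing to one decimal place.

Δλ = 145.06 − -153.22 = 298.28°; wrapped into (−180°, 180°]: -61.72°.
θ = atan2( sin Δλ · cos φ₂ , cos φ₁ · sin φ₂ − sin φ₁ · cos φ₂ · cos Δλ )
  = atan2(-0.32719, 0.82795) = -21.563° → normalised to [0°, 360°): 338.437°.

338.4°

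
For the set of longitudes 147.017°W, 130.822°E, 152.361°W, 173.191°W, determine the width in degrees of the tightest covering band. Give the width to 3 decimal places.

Sort the longitudes: -173.191°, -152.361°, -147.017°, +130.822°.
Eastward gaps between consecutive values (wrapping around): 20.830°, 5.344°, 277.839°, 55.987°.
Largest gap = 277.839° ⇒ minimal covering band is its complement: 360° − 277.839° = 82.161°.
Band runs from +130.822° eastward to -147.017°, crossing the antimeridian.

82.161°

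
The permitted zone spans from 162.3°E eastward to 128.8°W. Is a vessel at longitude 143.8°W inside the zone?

Band width going east from +162.3° to -128.8°: ((-128.8 − 162.3) mod 360) = 68.9°.
Offset of -143.8° east of the west edge: ((-143.8 − 162.3) mod 360) = 53.9°.
53.9° ≤ 68.9° ⇒ inside.

Yes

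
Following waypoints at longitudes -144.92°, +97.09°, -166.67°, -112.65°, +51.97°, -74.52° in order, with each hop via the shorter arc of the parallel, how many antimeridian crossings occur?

2

Leg 1: -144.92° → +97.09°, shortest Δλ = -117.99° (west) — crosses 180°.
Leg 2: +97.09° → -166.67°, shortest Δλ = 96.24° (east) — crosses 180°.
Leg 3: -166.67° → -112.65°, shortest Δλ = 54.02° (east) — does not cross 180°.
Leg 4: -112.65° → +51.97°, shortest Δλ = 164.62° (east) — does not cross 180°.
Leg 5: +51.97° → -74.52°, shortest Δλ = -126.49° (west) — does not cross 180°.
Total crossings: 2.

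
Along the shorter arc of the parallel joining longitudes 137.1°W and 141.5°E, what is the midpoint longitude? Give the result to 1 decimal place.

Signed shortest Δλ from -137.1° to +141.5° is -81.4°.
Midpoint longitude = -137.1° + (-81.4°)/2 = -137.1° − 40.7° = -177.8°.
(The naïve average (-137.1 + +141.5)/2 = 2.2° is on the wrong side of the globe.)

177.8°W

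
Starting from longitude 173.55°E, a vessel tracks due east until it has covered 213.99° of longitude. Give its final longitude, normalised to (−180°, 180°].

27.54°E

Start at +173.55°; shift +213.99° → +387.54°.
+387.54° lies outside (−180°, 180°]; subtract 360° → +27.54°.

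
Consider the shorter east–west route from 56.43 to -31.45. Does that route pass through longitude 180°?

No

Signed shortest Δλ = ((-31.45 − 56.43 + 180) mod 360) − 180 = -87.88°.
Going west by 87.88° from +56.43° reaches -31.45° without touching 180°.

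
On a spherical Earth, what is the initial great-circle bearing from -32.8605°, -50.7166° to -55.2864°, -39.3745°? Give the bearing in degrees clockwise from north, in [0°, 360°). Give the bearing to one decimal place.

Δλ = -39.3745 − -50.7166 = 11.3421°.
θ = atan2( sin Δλ · cos φ₂ , cos φ₁ · sin φ₂ − sin φ₁ · cos φ₂ · cos Δλ )
  = atan2(0.11200, -0.38752) = 163.880° → normalised to [0°, 360°): 163.880°.

163.9°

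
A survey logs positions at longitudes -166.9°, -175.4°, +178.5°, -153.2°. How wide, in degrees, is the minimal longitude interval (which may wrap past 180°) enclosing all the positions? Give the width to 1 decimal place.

28.3°

Sort the longitudes: -175.4°, -166.9°, -153.2°, +178.5°.
Eastward gaps between consecutive values (wrapping around): 8.5°, 13.7°, 331.7°, 6.1°.
Largest gap = 331.7° ⇒ minimal covering band is its complement: 360° − 331.7° = 28.3°.
Band runs from +178.5° eastward to -153.2°, crossing the antimeridian.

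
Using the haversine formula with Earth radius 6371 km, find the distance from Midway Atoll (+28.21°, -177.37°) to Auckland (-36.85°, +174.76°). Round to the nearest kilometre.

7281 km

Δλ = 174.76 − -177.37 = 352.13°; wrapped into (−180°, 180°]: -7.87°.
Δφ = -36.85 − 28.21 = -65.06°.
a = sin²(Δφ/2) + cos φ₁ · cos φ₂ · sin²(Δλ/2) = 0.292486.
c = 2·atan2(√a, √(1−a)) = 1.14282 rad → d = 6371·c ≈ 7280.93 km.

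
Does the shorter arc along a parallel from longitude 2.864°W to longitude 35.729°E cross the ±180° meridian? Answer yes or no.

Signed shortest Δλ = ((35.729 − -2.864 + 180) mod 360) − 180 = 38.593°.
Going east by 38.593° from -2.864° reaches +35.729° without touching 180°.

No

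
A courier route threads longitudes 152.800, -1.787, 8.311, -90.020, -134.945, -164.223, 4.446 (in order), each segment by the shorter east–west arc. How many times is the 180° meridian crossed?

Leg 1: +152.800° → -1.787°, shortest Δλ = -154.587° (west) — does not cross 180°.
Leg 2: -1.787° → +8.311°, shortest Δλ = 10.098° (east) — does not cross 180°.
Leg 3: +8.311° → -90.020°, shortest Δλ = -98.331° (west) — does not cross 180°.
Leg 4: -90.020° → -134.945°, shortest Δλ = -44.925° (west) — does not cross 180°.
Leg 5: -134.945° → -164.223°, shortest Δλ = -29.278° (west) — does not cross 180°.
Leg 6: -164.223° → +4.446°, shortest Δλ = 168.669° (east) — does not cross 180°.
Total crossings: 0.

0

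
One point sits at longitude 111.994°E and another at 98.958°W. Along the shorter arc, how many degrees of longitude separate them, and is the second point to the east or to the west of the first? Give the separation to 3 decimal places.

Raw difference: -98.958 − 111.994 = -210.952°.
Normalise into (−180°, 180°]: -210.952° + 360° = 149.048°.
Positive ⇒ the second point lies to the east; separation 149.048°.

149.048° east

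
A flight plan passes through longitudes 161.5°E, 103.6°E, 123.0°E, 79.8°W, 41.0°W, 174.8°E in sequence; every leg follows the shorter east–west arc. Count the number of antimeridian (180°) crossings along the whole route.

Leg 1: +161.5° → +103.6°, shortest Δλ = -57.9° (west) — does not cross 180°.
Leg 2: +103.6° → +123.0°, shortest Δλ = 19.4° (east) — does not cross 180°.
Leg 3: +123.0° → -79.8°, shortest Δλ = 157.2° (east) — crosses 180°.
Leg 4: -79.8° → -41.0°, shortest Δλ = 38.8° (east) — does not cross 180°.
Leg 5: -41.0° → +174.8°, shortest Δλ = -144.2° (west) — crosses 180°.
Total crossings: 2.

2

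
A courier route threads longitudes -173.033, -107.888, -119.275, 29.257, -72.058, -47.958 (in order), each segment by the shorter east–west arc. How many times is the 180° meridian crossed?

Leg 1: -173.033° → -107.888°, shortest Δλ = 65.145° (east) — does not cross 180°.
Leg 2: -107.888° → -119.275°, shortest Δλ = -11.387° (west) — does not cross 180°.
Leg 3: -119.275° → +29.257°, shortest Δλ = 148.532° (east) — does not cross 180°.
Leg 4: +29.257° → -72.058°, shortest Δλ = -101.315° (west) — does not cross 180°.
Leg 5: -72.058° → -47.958°, shortest Δλ = 24.1° (east) — does not cross 180°.
Total crossings: 0.

0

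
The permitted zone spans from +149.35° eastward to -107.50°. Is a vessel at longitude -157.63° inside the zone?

Yes

Band width going east from +149.35° to -107.50°: ((-107.50 − 149.35) mod 360) = 103.15°.
Offset of -157.63° east of the west edge: ((-157.63 − 149.35) mod 360) = 53.02°.
53.02° ≤ 103.15° ⇒ inside.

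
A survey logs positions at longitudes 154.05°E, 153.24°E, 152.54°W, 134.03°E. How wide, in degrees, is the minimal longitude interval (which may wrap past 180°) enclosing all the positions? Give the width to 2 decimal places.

73.43°

Sort the longitudes: -152.54°, +134.03°, +153.24°, +154.05°.
Eastward gaps between consecutive values (wrapping around): 286.57°, 19.21°, 0.81°, 53.41°.
Largest gap = 286.57° ⇒ minimal covering band is its complement: 360° − 286.57° = 73.43°.
Band runs from +134.03° eastward to -152.54°, crossing the antimeridian.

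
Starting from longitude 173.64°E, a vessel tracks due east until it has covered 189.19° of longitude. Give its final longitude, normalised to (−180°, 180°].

2.83°E

Start at +173.64°; shift +189.19° → +362.83°.
+362.83° lies outside (−180°, 180°]; subtract 360° → +2.83°.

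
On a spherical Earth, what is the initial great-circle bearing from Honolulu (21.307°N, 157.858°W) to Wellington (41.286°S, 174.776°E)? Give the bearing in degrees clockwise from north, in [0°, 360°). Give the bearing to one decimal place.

201.9°

Δλ = 174.776 − -157.858 = 332.634°; wrapped into (−180°, 180°]: -27.366°.
θ = atan2( sin Δλ · cos φ₂ , cos φ₁ · sin φ₂ − sin φ₁ · cos φ₂ · cos Δλ )
  = atan2(-0.34541, -0.85720) = -158.053° → normalised to [0°, 360°): 201.947°.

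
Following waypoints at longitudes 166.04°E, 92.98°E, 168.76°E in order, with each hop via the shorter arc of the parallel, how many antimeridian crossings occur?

0

Leg 1: +166.04° → +92.98°, shortest Δλ = -73.06° (west) — does not cross 180°.
Leg 2: +92.98° → +168.76°, shortest Δλ = 75.78° (east) — does not cross 180°.
Total crossings: 0.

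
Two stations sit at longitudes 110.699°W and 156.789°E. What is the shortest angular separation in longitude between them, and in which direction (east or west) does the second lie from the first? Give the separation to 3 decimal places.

92.512° west

Raw difference: 156.789 − -110.699 = 267.488°.
Normalise into (−180°, 180°]: 267.488° − 360° = -92.512°.
Negative ⇒ the second point lies to the west; separation 92.512°.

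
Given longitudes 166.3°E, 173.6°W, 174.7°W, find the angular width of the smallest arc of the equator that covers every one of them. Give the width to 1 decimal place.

20.1°

Sort the longitudes: -174.7°, -173.6°, +166.3°.
Eastward gaps between consecutive values (wrapping around): 1.1°, 339.9°, 19.0°.
Largest gap = 339.9° ⇒ minimal covering band is its complement: 360° − 339.9° = 20.1°.
Band runs from +166.3° eastward to -173.6°, crossing the antimeridian.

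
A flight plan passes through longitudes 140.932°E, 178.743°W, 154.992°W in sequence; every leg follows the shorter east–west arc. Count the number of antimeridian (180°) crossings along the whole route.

Leg 1: +140.932° → -178.743°, shortest Δλ = 40.325° (east) — crosses 180°.
Leg 2: -178.743° → -154.992°, shortest Δλ = 23.751° (east) — does not cross 180°.
Total crossings: 1.

1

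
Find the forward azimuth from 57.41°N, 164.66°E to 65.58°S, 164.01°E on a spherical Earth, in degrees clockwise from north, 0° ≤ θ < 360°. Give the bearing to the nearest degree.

180°

Δλ = 164.01 − 164.66 = -0.65°.
θ = atan2( sin Δλ · cos φ₂ , cos φ₁ · sin φ₂ − sin φ₁ · cos φ₂ · cos Δλ )
  = atan2(-0.00469, -0.83874) = -179.680° → normalised to [0°, 360°): 180.320°.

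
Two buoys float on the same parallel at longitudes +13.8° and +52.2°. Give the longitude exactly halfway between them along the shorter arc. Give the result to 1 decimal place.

+33.0°

Signed shortest Δλ from +13.8° to +52.2° is +38.4°.
Midpoint longitude = +13.8° + (+38.4°)/2 = +13.8° + 19.2° = +33.0°.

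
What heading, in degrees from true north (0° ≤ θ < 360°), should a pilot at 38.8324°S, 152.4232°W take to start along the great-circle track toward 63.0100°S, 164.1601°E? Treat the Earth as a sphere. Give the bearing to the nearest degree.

213°

Δλ = 164.1601 − -152.4232 = 316.5833°; wrapped into (−180°, 180°]: -43.4167°.
θ = atan2( sin Δλ · cos φ₂ , cos φ₁ · sin φ₂ − sin φ₁ · cos φ₂ · cos Δλ )
  = atan2(-0.31192, -0.48743) = -147.384° → normalised to [0°, 360°): 212.616°.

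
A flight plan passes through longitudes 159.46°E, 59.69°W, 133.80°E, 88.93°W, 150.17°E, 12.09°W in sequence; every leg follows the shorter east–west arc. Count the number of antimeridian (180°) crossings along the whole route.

Leg 1: +159.46° → -59.69°, shortest Δλ = 140.85° (east) — crosses 180°.
Leg 2: -59.69° → +133.80°, shortest Δλ = -166.51° (west) — crosses 180°.
Leg 3: +133.80° → -88.93°, shortest Δλ = 137.27° (east) — crosses 180°.
Leg 4: -88.93° → +150.17°, shortest Δλ = -120.9° (west) — crosses 180°.
Leg 5: +150.17° → -12.09°, shortest Δλ = -162.26° (west) — does not cross 180°.
Total crossings: 4.

4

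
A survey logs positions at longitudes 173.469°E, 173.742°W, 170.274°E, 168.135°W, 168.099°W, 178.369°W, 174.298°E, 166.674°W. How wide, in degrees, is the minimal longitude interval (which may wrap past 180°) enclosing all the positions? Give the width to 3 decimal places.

Sort the longitudes: -178.369°, -173.742°, -168.135°, -168.099°, -166.674°, +170.274°, +173.469°, +174.298°.
Eastward gaps between consecutive values (wrapping around): 4.627°, 5.607°, 0.036°, 1.425°, 336.948°, 3.195°, 0.829°, 7.333°.
Largest gap = 336.948° ⇒ minimal covering band is its complement: 360° − 336.948° = 23.052°.
Band runs from +170.274° eastward to -166.674°, crossing the antimeridian.

23.052°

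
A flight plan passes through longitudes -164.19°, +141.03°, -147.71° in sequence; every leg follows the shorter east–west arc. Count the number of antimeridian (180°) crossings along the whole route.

Leg 1: -164.19° → +141.03°, shortest Δλ = -54.78° (west) — crosses 180°.
Leg 2: +141.03° → -147.71°, shortest Δλ = 71.26° (east) — crosses 180°.
Total crossings: 2.

2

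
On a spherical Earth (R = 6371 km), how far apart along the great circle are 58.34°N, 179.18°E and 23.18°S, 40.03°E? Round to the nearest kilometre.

Δλ = 40.03 − 179.18 = -139.15°.
Δφ = -23.18 − 58.34 = -81.52°.
a = sin²(Δφ/2) + cos φ₁ · cos φ₂ · sin²(Δλ/2) = 0.850010.
c = 2·atan2(√a, √(1−a)) = 2.34622 rad → d = 6371·c ≈ 14947.78 km.

14948 km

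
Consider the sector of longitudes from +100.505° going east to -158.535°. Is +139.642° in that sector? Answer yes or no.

Band width going east from +100.505° to -158.535°: ((-158.535 − 100.505) mod 360) = 100.960°.
Offset of +139.642° east of the west edge: ((139.642 − 100.505) mod 360) = 39.137°.
39.137° ≤ 100.960° ⇒ inside.

Yes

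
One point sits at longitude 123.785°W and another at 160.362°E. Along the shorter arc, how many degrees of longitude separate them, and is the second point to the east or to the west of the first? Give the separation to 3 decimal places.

Raw difference: 160.362 − -123.785 = 284.147°.
Normalise into (−180°, 180°]: 284.147° − 360° = -75.853°.
Negative ⇒ the second point lies to the west; separation 75.853°.

75.853° west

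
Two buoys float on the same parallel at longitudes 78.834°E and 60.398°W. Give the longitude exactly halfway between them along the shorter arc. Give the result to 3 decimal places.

Signed shortest Δλ from +78.834° to -60.398° is -139.232°.
Midpoint longitude = +78.834° + (-139.232°)/2 = +78.834° − 69.616° = +9.218°.

9.218°E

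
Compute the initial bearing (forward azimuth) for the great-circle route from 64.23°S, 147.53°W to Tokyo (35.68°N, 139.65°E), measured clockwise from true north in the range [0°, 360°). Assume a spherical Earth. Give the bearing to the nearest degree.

301°

Δλ = 139.65 − -147.53 = 287.18°; wrapped into (−180°, 180°]: -72.82°.
θ = atan2( sin Δλ · cos φ₂ , cos φ₁ · sin φ₂ − sin φ₁ · cos φ₂ · cos Δλ )
  = atan2(-0.77604, 0.46964) = -58.819° → normalised to [0°, 360°): 301.181°.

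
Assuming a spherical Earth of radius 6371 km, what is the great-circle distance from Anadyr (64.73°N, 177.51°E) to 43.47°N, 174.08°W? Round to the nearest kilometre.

2422 km

Δλ = -174.08 − 177.51 = -351.59°; wrapped into (−180°, 180°]: 8.41°.
Δφ = 43.47 − 64.73 = -21.26°.
a = sin²(Δφ/2) + cos φ₁ · cos φ₂ · sin²(Δλ/2) = 0.035693.
c = 2·atan2(√a, √(1−a)) = 0.38014 rad → d = 6371·c ≈ 2421.86 km.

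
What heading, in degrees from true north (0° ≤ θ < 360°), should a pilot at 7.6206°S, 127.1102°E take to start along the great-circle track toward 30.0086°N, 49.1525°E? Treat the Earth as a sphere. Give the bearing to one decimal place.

301.5°

Δλ = 49.1525 − 127.1102 = -77.9577°.
θ = atan2( sin Δλ · cos φ₂ , cos φ₁ · sin φ₂ − sin φ₁ · cos φ₂ · cos Δλ )
  = atan2(-0.84689, 0.51967) = -58.466° → normalised to [0°, 360°): 301.534°.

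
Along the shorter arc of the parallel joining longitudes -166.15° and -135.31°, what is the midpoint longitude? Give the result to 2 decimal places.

-150.73°

Signed shortest Δλ from -166.15° to -135.31° is +30.84°.
Midpoint longitude = -166.15° + (+30.84°)/2 = -166.15° + 15.42° = -150.73°.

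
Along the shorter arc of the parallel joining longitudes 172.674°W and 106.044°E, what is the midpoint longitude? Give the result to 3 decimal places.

Signed shortest Δλ from -172.674° to +106.044° is -81.282°.
Midpoint longitude = -172.674° + (-81.282°)/2 = -172.674° − 40.641° = -213.315°.
Normalise into (−180°, 180°]: +146.685°.
(The naïve average (-172.674 + +106.044)/2 = -33.315° is on the wrong side of the globe.)

146.685°E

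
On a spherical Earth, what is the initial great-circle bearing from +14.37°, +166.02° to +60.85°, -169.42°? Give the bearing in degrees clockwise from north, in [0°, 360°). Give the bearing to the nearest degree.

15°

Δλ = -169.42 − 166.02 = -335.44°; wrapped into (−180°, 180°]: 24.56°.
θ = atan2( sin Δλ · cos φ₂ , cos φ₁ · sin φ₂ − sin φ₁ · cos φ₂ · cos Δλ )
  = atan2(0.20246, 0.73607) = 15.379° → normalised to [0°, 360°): 15.379°.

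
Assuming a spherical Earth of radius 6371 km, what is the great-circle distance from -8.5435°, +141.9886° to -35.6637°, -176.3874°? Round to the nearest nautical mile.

2797 nmi

Δλ = -176.3874 − 141.9886 = -318.3760°; wrapped into (−180°, 180°]: 41.6240°.
Δφ = -35.6637 − -8.5435 = -27.1202°.
a = sin²(Δφ/2) + cos φ₁ · cos φ₂ · sin²(Δλ/2) = 0.156400.
c = 2·atan2(√a, √(1−a)) = 0.81317 rad → d = 6371·c ≈ 5180.70 km ≈ 2797.35 nmi.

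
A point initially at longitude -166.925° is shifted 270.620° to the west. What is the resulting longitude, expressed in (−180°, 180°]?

Start at -166.925°; shift −270.620° → -437.545°.
-437.545° lies outside (−180°, 180°]; add 360° → -77.545°.

-77.545°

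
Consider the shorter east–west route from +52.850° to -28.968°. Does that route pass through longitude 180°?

No

Signed shortest Δλ = ((-28.968 − 52.850 + 180) mod 360) − 180 = -81.818°.
Going west by 81.818° from +52.850° reaches -28.968° without touching 180°.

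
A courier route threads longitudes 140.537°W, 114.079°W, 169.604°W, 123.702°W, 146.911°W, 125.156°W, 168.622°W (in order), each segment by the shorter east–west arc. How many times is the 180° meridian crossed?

0

Leg 1: -140.537° → -114.079°, shortest Δλ = 26.458° (east) — does not cross 180°.
Leg 2: -114.079° → -169.604°, shortest Δλ = -55.525° (west) — does not cross 180°.
Leg 3: -169.604° → -123.702°, shortest Δλ = 45.902° (east) — does not cross 180°.
Leg 4: -123.702° → -146.911°, shortest Δλ = -23.209° (west) — does not cross 180°.
Leg 5: -146.911° → -125.156°, shortest Δλ = 21.755° (east) — does not cross 180°.
Leg 6: -125.156° → -168.622°, shortest Δλ = -43.466° (west) — does not cross 180°.
Total crossings: 0.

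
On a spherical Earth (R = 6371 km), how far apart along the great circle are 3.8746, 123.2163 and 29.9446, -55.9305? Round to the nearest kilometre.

Δλ = -55.9305 − 123.2163 = -179.1468°.
Δφ = 29.9446 − 3.8746 = 26.0700°.
a = sin²(Δφ/2) + cos φ₁ · cos φ₂ · sin²(Δλ/2) = 0.915351.
c = 2·atan2(√a, √(1−a)) = 2.55116 rad → d = 6371·c ≈ 16253.47 km.

16253 km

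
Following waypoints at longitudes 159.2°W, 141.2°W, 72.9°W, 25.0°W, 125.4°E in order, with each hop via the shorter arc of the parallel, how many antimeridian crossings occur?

Leg 1: -159.2° → -141.2°, shortest Δλ = 18.0° (east) — does not cross 180°.
Leg 2: -141.2° → -72.9°, shortest Δλ = 68.3° (east) — does not cross 180°.
Leg 3: -72.9° → -25.0°, shortest Δλ = 47.9° (east) — does not cross 180°.
Leg 4: -25.0° → +125.4°, shortest Δλ = 150.4° (east) — does not cross 180°.
Total crossings: 0.

0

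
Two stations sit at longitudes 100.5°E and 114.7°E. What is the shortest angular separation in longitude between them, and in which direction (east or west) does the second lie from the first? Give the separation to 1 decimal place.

Raw difference: 114.7 − 100.5 = 14.2°.
Normalise into (−180°, 180°]: 14.2° stays 14.2°.
Positive ⇒ the second point lies to the east; separation 14.2°.

14.2° east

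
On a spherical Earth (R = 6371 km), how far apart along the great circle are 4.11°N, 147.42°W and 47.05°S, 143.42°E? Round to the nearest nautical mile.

4748 nmi

Δλ = 143.42 − -147.42 = 290.84°; wrapped into (−180°, 180°]: -69.16°.
Δφ = -47.05 − 4.11 = -51.16°.
a = sin²(Δφ/2) + cos φ₁ · cos φ₂ · sin²(Δλ/2) = 0.405342.
c = 2·atan2(√a, √(1−a)) = 1.38033 rad → d = 6371·c ≈ 8794.08 km ≈ 4748.42 nmi.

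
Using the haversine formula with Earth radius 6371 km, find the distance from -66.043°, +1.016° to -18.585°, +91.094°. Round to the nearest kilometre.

8128 km

Δλ = 91.094 − 1.016 = 90.078°.
Δφ = -18.585 − -66.043 = 47.458°.
a = sin²(Δφ/2) + cos φ₁ · cos φ₂ · sin²(Δλ/2) = 0.354635.
c = 2·atan2(√a, √(1−a)) = 1.27581 rad → d = 6371·c ≈ 8128.16 km.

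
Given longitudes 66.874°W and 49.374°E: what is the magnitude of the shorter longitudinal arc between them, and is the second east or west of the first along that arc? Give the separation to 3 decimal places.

116.248° east

Raw difference: 49.374 − -66.874 = 116.248°.
Normalise into (−180°, 180°]: 116.248° stays 116.248°.
Positive ⇒ the second point lies to the east; separation 116.248°.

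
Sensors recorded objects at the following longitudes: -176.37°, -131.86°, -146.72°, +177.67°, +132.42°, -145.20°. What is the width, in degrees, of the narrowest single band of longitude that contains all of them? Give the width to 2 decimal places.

Sort the longitudes: -176.37°, -146.72°, -145.20°, -131.86°, +132.42°, +177.67°.
Eastward gaps between consecutive values (wrapping around): 29.65°, 1.52°, 13.34°, 264.28°, 45.25°, 5.96°.
Largest gap = 264.28° ⇒ minimal covering band is its complement: 360° − 264.28° = 95.72°.
Band runs from +132.42° eastward to -131.86°, crossing the antimeridian.

95.72°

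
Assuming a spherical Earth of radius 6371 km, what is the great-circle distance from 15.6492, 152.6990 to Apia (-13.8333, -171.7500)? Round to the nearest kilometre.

Δλ = -171.7500 − 152.6990 = -324.4490°; wrapped into (−180°, 180°]: 35.5510°.
Δφ = -13.8333 − 15.6492 = -29.4825°.
a = sin²(Δφ/2) + cos φ₁ · cos φ₂ · sin²(Δλ/2) = 0.151890.
c = 2·atan2(√a, √(1−a)) = 0.80068 rad → d = 6371·c ≈ 5101.12 km.

5101 km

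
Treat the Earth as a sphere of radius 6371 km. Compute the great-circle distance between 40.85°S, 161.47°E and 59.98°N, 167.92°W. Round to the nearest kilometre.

11556 km

Δλ = -167.92 − 161.47 = -329.39°; wrapped into (−180°, 180°]: 30.61°.
Δφ = 59.98 − -40.85 = 100.83°.
a = sin²(Δφ/2) + cos φ₁ · cos φ₂ · sin²(Δλ/2) = 0.620315.
c = 2·atan2(√a, √(1−a)) = 1.81381 rad → d = 6371·c ≈ 11555.79 km.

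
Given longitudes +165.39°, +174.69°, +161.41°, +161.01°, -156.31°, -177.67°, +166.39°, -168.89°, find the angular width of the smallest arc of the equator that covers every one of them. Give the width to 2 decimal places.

42.68°

Sort the longitudes: -177.67°, -168.89°, -156.31°, +161.01°, +161.41°, +165.39°, +166.39°, +174.69°.
Eastward gaps between consecutive values (wrapping around): 8.78°, 12.58°, 317.32°, 0.40°, 3.98°, 1.00°, 8.30°, 7.64°.
Largest gap = 317.32° ⇒ minimal covering band is its complement: 360° − 317.32° = 42.68°.
Band runs from +161.01° eastward to -156.31°, crossing the antimeridian.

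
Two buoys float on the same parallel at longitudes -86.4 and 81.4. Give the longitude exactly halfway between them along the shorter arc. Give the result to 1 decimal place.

-2.5°

Signed shortest Δλ from -86.4° to +81.4° is +167.8°.
Midpoint longitude = -86.4° + (+167.8°)/2 = -86.4° + 83.9° = -2.5°.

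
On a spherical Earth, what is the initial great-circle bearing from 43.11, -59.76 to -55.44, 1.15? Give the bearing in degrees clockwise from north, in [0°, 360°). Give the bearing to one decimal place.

Δλ = 1.15 − -59.76 = 60.91°.
θ = atan2( sin Δλ · cos φ₂ , cos φ₁ · sin φ₂ − sin φ₁ · cos φ₂ · cos Δλ )
  = atan2(0.49571, -0.78969) = 147.882° → normalised to [0°, 360°): 147.882°.

147.9°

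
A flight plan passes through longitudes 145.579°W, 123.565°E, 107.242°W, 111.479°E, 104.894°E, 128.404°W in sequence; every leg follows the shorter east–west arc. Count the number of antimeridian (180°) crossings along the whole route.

4

Leg 1: -145.579° → +123.565°, shortest Δλ = -90.856° (west) — crosses 180°.
Leg 2: +123.565° → -107.242°, shortest Δλ = 129.193° (east) — crosses 180°.
Leg 3: -107.242° → +111.479°, shortest Δλ = -141.279° (west) — crosses 180°.
Leg 4: +111.479° → +104.894°, shortest Δλ = -6.585° (west) — does not cross 180°.
Leg 5: +104.894° → -128.404°, shortest Δλ = 126.702° (east) — crosses 180°.
Total crossings: 4.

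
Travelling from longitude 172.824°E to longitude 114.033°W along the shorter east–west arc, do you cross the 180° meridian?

Naïve |-114.033 − 172.824| = 286.857° > 180°, so the shorter arc goes the other way round — across 180°.
Signed shortest Δλ = ((-114.033 − 172.824 + 180) mod 360) − 180 = 73.143°.
Going east by 73.143° from +172.824° passes through 180° before reaching -114.033°.

Yes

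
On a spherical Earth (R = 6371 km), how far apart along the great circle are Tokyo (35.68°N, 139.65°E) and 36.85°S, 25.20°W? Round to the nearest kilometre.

Δλ = -25.20 − 139.65 = -164.85°.
Δφ = -36.85 − 35.68 = -72.53°.
a = sin²(Δφ/2) + cos φ₁ · cos φ₂ · sin²(Δλ/2) = 0.988600.
c = 2·atan2(√a, √(1−a)) = 2.92765 rad → d = 6371·c ≈ 18652.04 km.

18652 km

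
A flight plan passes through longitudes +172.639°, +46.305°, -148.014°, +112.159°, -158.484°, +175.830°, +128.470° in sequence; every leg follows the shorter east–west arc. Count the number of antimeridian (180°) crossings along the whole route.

Leg 1: +172.639° → +46.305°, shortest Δλ = -126.334° (west) — does not cross 180°.
Leg 2: +46.305° → -148.014°, shortest Δλ = 165.681° (east) — crosses 180°.
Leg 3: -148.014° → +112.159°, shortest Δλ = -99.827° (west) — crosses 180°.
Leg 4: +112.159° → -158.484°, shortest Δλ = 89.357° (east) — crosses 180°.
Leg 5: -158.484° → +175.830°, shortest Δλ = -25.686° (west) — crosses 180°.
Leg 6: +175.830° → +128.470°, shortest Δλ = -47.36° (west) — does not cross 180°.
Total crossings: 4.

4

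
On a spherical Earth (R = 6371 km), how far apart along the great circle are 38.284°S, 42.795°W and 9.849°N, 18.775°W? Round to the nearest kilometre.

5904 km

Δλ = -18.775 − -42.795 = 24.020°.
Δφ = 9.849 − -38.284 = 48.133°.
a = sin²(Δφ/2) + cos φ₁ · cos φ₂ · sin²(Δλ/2) = 0.199784.
c = 2·atan2(√a, √(1−a)) = 0.92676 rad → d = 6371·c ≈ 5904.36 km.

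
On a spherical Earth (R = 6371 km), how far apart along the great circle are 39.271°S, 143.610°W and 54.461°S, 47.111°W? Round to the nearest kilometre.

6932 km

Δλ = -47.111 − -143.610 = 96.499°.
Δφ = -54.461 − -39.271 = -15.190°.
a = sin²(Δφ/2) + cos φ₁ · cos φ₂ · sin²(Δλ/2) = 0.267928.
c = 2·atan2(√a, √(1−a)) = 1.08813 rad → d = 6371·c ≈ 6932.47 km.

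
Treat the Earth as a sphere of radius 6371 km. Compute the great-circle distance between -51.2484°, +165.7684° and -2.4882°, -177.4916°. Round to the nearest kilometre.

5643 km

Δλ = -177.4916 − 165.7684 = -343.2600°; wrapped into (−180°, 180°]: 16.7400°.
Δφ = -2.4882 − -51.2484 = 48.7602°.
a = sin²(Δφ/2) + cos φ₁ · cos φ₂ · sin²(Δλ/2) = 0.183645.
c = 2·atan2(√a, √(1−a)) = 0.88575 rad → d = 6371·c ≈ 5643.10 km.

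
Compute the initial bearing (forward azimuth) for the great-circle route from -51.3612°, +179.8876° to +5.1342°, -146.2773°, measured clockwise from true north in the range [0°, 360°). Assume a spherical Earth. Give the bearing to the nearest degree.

Δλ = -146.2773 − 179.8876 = -326.1649°; wrapped into (−180°, 180°]: 33.8351°.
θ = atan2( sin Δλ · cos φ₂ , cos φ₁ · sin φ₂ − sin φ₁ · cos φ₂ · cos Δλ )
  = atan2(0.55457, 0.70209) = 38.305° → normalised to [0°, 360°): 38.305°.

38°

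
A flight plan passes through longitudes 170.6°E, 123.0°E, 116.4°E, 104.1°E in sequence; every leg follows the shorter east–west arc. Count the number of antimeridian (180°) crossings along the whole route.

0

Leg 1: +170.6° → +123.0°, shortest Δλ = -47.6° (west) — does not cross 180°.
Leg 2: +123.0° → +116.4°, shortest Δλ = -6.6° (west) — does not cross 180°.
Leg 3: +116.4° → +104.1°, shortest Δλ = -12.3° (west) — does not cross 180°.
Total crossings: 0.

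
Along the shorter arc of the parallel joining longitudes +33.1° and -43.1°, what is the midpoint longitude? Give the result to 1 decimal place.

-5.0°

Signed shortest Δλ from +33.1° to -43.1° is -76.2°.
Midpoint longitude = +33.1° + (-76.2°)/2 = +33.1° − 38.1° = -5.0°.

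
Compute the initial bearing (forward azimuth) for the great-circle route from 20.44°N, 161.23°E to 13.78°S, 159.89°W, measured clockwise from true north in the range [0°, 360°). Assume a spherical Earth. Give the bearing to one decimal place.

Δλ = -159.89 − 161.23 = -321.12°; wrapped into (−180°, 180°]: 38.88°.
θ = atan2( sin Δλ · cos φ₂ , cos φ₁ · sin φ₂ − sin φ₁ · cos φ₂ · cos Δλ )
  = atan2(0.60962, -0.48723) = 128.633° → normalised to [0°, 360°): 128.633°.

128.6°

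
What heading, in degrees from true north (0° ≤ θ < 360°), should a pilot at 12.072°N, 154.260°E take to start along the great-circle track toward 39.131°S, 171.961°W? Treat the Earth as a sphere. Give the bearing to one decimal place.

150.2°

Δλ = -171.961 − 154.260 = -326.221°; wrapped into (−180°, 180°]: 33.779°.
θ = atan2( sin Δλ · cos φ₂ , cos φ₁ · sin φ₂ − sin φ₁ · cos φ₂ · cos Δλ )
  = atan2(0.43129, -0.75198) = 150.164° → normalised to [0°, 360°): 150.164°.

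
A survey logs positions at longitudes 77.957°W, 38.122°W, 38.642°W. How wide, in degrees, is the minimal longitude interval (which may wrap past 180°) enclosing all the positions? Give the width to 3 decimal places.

Sort the longitudes: -77.957°, -38.642°, -38.122°.
Eastward gaps between consecutive values (wrapping around): 39.315°, 0.520°, 320.165°.
Largest gap = 320.165° ⇒ minimal covering band is its complement: 360° − 320.165° = 39.835°.
Band runs from -77.957° eastward to -38.122°.

39.835°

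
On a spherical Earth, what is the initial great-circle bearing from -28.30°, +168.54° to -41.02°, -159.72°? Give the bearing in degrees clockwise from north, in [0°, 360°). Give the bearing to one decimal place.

Δλ = -159.72 − 168.54 = -328.26°; wrapped into (−180°, 180°]: 31.74°.
θ = atan2( sin Δλ · cos φ₂ , cos φ₁ · sin φ₂ − sin φ₁ · cos φ₂ · cos Δλ )
  = atan2(0.39691, -0.27368) = 124.588° → normalised to [0°, 360°): 124.588°.

124.6°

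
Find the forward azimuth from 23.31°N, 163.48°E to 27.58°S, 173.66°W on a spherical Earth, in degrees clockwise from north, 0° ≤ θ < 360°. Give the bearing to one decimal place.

155.3°

Δλ = -173.66 − 163.48 = -337.14°; wrapped into (−180°, 180°]: 22.86°.
θ = atan2( sin Δλ · cos φ₂ , cos φ₁ · sin φ₂ − sin φ₁ · cos φ₂ · cos Δλ )
  = atan2(0.34434, -0.74839) = 155.293° → normalised to [0°, 360°): 155.293°.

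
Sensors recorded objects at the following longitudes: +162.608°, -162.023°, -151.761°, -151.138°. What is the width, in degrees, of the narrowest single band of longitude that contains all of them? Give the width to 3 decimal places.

Sort the longitudes: -162.023°, -151.761°, -151.138°, +162.608°.
Eastward gaps between consecutive values (wrapping around): 10.262°, 0.623°, 313.746°, 35.369°.
Largest gap = 313.746° ⇒ minimal covering band is its complement: 360° − 313.746° = 46.254°.
Band runs from +162.608° eastward to -151.138°, crossing the antimeridian.

46.254°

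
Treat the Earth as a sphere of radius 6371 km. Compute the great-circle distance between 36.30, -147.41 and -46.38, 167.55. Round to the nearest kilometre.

10235 km

Δλ = 167.55 − -147.41 = 314.96°; wrapped into (−180°, 180°]: -45.04°.
Δφ = -46.38 − 36.30 = -82.68°.
a = sin²(Δφ/2) + cos φ₁ · cos φ₂ · sin²(Δλ/2) = 0.517854.
c = 2·atan2(√a, √(1−a)) = 1.60651 rad → d = 6371·c ≈ 10235.09 km.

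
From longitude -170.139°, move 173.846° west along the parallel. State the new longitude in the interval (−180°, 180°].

Start at -170.139°; shift −173.846° → -343.985°.
-343.985° lies outside (−180°, 180°]; add 360° → +16.015°.

+16.015°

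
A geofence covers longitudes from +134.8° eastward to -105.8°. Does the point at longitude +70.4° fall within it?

Band width going east from +134.8° to -105.8°: ((-105.8 − 134.8) mod 360) = 119.4°.
Offset of +70.4° east of the west edge: ((70.4 − 134.8) mod 360) = 295.6°.
295.6° > 119.4° ⇒ outside.

No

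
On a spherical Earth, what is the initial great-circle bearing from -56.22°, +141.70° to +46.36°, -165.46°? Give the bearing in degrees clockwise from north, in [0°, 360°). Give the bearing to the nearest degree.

36°

Δλ = -165.46 − 141.70 = -307.16°; wrapped into (−180°, 180°]: 52.84°.
θ = atan2( sin Δλ · cos φ₂ , cos φ₁ · sin φ₂ − sin φ₁ · cos φ₂ · cos Δλ )
  = atan2(0.55000, 0.74887) = 36.295° → normalised to [0°, 360°): 36.295°.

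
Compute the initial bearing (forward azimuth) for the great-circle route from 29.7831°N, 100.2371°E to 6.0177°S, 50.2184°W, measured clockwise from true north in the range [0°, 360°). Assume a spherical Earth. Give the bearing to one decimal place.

Δλ = -50.2184 − 100.2371 = -150.4555°.
θ = atan2( sin Δλ · cos φ₂ , cos φ₁ · sin φ₂ − sin φ₁ · cos φ₂ · cos Δλ )
  = atan2(-0.49038, 0.33876) = -55.363° → normalised to [0°, 360°): 304.637°.

304.6°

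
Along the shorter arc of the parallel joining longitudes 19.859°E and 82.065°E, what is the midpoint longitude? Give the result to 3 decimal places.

Signed shortest Δλ from +19.859° to +82.065° is +62.206°.
Midpoint longitude = +19.859° + (+62.206°)/2 = +19.859° + 31.103° = +50.962°.

50.962°E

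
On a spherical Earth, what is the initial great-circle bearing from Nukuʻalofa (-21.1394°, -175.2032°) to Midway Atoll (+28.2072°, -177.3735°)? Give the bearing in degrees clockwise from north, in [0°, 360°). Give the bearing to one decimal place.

Δλ = -177.3735 − -175.2032 = -2.1703°.
θ = atan2( sin Δλ · cos φ₂ , cos φ₁ · sin φ₂ − sin φ₁ · cos φ₂ · cos Δλ )
  = atan2(-0.03337, 0.75844) = -2.519° → normalised to [0°, 360°): 357.481°.

357.5°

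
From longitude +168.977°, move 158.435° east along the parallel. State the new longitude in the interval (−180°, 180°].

-32.588°

Start at +168.977°; shift +158.435° → +327.412°.
+327.412° lies outside (−180°, 180°]; subtract 360° → -32.588°.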